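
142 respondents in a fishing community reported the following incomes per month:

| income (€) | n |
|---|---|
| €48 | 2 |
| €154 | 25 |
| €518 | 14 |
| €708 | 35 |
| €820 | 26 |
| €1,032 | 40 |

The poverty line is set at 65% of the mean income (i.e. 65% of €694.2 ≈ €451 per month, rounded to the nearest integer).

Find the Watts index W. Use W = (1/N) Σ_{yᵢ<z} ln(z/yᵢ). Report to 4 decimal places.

0.2207

Below the line: 2×€48, 25×€154 (q = 27 of N = 142).
ln(z/y) terms: ln(451/48) = 2.2403 (×2); ln(451/154) = 1.0745 (×25).
W = 31.343401 / 142 = 0.2207.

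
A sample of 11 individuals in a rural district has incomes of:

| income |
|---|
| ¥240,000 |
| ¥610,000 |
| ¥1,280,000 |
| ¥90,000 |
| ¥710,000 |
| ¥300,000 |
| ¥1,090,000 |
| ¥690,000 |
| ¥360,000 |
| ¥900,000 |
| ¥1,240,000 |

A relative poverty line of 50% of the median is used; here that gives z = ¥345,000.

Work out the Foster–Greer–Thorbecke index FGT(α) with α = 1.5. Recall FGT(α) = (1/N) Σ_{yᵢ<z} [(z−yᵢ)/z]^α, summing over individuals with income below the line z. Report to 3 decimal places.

Poor units: ¥90,000, ¥240,000, ¥300,000 (q = 3 of N = 11).
Shortfall ratios: (345000−90000)/345000 = 0.7391; (345000−240000)/345000 = 0.3043; (345000−300000)/345000 = 0.1304.
Raised to α = 1.5: 0.63545; 0.16790; 0.04711.
Sum = 0.850460; FGT(1.5) = 0.850460 / 11 = 0.077.

0.077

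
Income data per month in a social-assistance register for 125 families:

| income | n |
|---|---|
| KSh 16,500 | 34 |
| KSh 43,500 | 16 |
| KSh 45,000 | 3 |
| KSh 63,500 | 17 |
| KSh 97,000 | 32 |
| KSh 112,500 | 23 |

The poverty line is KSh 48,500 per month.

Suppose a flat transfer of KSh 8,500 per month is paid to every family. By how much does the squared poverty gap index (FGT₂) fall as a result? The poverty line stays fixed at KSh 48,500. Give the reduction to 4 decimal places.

0.0560

Before: below the line — 34×KSh 16,500, 16×KSh 43,500, 3×KSh 45,000; squared poverty gap index (FGT₂) = 0.119895.
After the KSh 8,500 transfer: below the line — 34×KSh 25,000; squared poverty gap index (FGT₂) = 0.063859.
Reduction = 0.119895 − 0.063859 = 0.0560.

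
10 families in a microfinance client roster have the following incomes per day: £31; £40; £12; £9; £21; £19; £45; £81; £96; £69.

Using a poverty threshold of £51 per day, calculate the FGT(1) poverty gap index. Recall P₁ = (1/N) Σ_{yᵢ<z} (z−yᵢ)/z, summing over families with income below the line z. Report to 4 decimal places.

Below z: £9, £12, £19, £21, £31, £40, £45 (q = 7 of N = 10).
Shortfall ratios: (51−9)/51 = 0.8235; (51−12)/51 = 0.7647; (51−19)/51 = 0.6275; (51−21)/51 = 0.5882; (51−31)/51 = 0.3922; (51−40)/51 = 0.2157; (51−45)/51 = 0.1176.
Σ = 3.529412. Dividing by the full population N = 10 gives P₁ = 0.3529.

0.3529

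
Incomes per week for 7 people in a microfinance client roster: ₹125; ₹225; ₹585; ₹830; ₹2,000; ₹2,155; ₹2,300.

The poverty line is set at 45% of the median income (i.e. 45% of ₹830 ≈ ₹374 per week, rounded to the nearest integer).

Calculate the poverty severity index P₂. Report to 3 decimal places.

0.086

Below the line: ₹125, ₹225 (q = 2 of N = 7).
Relative gaps: (374−125)/374 = 0.6658; (374−225)/374 = 0.3984.
Squared: 0.4433; 0.1587.
Sum = 0.601976; P₂ = 0.601976 / 7 = 0.086.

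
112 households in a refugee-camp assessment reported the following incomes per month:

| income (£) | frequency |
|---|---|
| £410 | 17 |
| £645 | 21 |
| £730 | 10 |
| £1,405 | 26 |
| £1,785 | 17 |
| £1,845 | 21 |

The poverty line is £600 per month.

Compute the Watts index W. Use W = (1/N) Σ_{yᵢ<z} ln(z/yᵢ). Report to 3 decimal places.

Below z: 17×£410 (q = 17 of N = 112).
Log shortfalls: ln(600/410) = 0.3808 (×17).
W = 6.473132 / 112 = 0.058.

0.058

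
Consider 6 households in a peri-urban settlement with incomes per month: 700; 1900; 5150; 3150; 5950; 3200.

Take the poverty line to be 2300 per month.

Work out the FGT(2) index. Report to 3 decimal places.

Incomes under z: 700, 1900 (q = 2 of N = 6).
Gap ratios (z−y)/z: (2300−700)/2300 = 0.6957; (2300−1900)/2300 = 0.1739.
Squared: 0.4839; 0.0302.
Sum = 0.514178; P₂ = 0.514178 / 6 = 0.086.

0.086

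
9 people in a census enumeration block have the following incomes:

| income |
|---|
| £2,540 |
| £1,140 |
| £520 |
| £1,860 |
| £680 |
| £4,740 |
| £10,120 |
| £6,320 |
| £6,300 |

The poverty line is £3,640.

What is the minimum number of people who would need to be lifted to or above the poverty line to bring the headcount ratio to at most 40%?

2

5 of the 9 people are poor, so H = 5/9 = 0.556.
A headcount ratio of at most 40% allows at most ⌊0.40 × 9⌋ = 3 poor people.
So at least 5 − 3 = 2 must be lifted.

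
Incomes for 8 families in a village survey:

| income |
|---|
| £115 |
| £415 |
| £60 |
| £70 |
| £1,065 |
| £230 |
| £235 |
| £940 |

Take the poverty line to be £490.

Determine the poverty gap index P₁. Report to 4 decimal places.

0.4630

Poor units: £60, £70, £115, £230, £235, £415 (q = 6 of N = 8).
Relative gaps: (490−60)/490 = 0.8776; (490−70)/490 = 0.8571; (490−115)/490 = 0.7653; (490−230)/490 = 0.5306; (490−235)/490 = 0.5204; (490−415)/490 = 0.1531.
Sum of shortfalls = 3.704082; P₁ averages over all N: 3.704082 / 8 = 0.4630.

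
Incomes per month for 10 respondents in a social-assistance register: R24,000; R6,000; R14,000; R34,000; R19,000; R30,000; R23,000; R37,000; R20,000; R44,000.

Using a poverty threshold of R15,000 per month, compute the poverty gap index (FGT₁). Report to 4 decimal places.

Poor units: R6,000, R14,000 (q = 2 of N = 10).
Shortfall ratios: (15000−6000)/15000 = 0.6000; (15000−14000)/15000 = 0.0667.
Σ = 0.666667. Dividing by the full population N = 10 gives P₁ = 0.0667.

0.0667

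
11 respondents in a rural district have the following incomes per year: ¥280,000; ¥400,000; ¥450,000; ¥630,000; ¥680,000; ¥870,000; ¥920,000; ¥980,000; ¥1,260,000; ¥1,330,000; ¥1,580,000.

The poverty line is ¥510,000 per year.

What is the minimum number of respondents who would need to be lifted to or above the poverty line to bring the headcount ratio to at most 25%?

Currently q = 3 of N = 11 are below the line (H = 0.273).
A headcount ratio of at most 25% allows at most ⌊0.25 × 11⌋ = 2 poor respondents.
So at least 3 − 2 = 1 must be lifted.

1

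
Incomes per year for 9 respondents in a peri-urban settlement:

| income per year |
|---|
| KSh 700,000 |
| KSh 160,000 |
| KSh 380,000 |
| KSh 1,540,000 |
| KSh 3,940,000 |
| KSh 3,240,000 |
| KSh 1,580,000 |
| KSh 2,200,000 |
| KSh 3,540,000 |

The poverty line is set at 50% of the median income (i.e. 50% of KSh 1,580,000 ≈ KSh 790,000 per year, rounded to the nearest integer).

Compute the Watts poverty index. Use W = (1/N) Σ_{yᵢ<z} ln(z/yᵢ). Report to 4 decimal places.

Below the line: KSh 160,000, KSh 380,000, KSh 700,000 (q = 3 of N = 9).
Log shortfalls: ln(790000/160000) = 1.5969; ln(790000/380000) = 0.7319; ln(790000/700000) = 0.1210.
W = 2.449673 / 9 = 0.2722.

0.2722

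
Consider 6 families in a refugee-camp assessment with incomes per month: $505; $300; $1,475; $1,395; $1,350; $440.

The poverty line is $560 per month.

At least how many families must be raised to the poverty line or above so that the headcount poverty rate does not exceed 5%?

Currently q = 3 of N = 6 are below the line (H = 0.500).
A headcount ratio of at most 5% allows at most ⌊0.05 × 6⌋ = 0 poor families.
So at least 3 − 0 = 3 must be lifted.

3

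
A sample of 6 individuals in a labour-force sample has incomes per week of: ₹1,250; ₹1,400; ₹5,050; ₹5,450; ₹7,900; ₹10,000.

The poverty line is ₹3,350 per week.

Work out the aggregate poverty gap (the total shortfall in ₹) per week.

₹4,050

Poor units: ₹1,250, ₹1,400 (q = 2 of N = 6).
Individual gaps: 3350−1250 = 2100; 3350−1400 = 1950.
Aggregate gap = ₹4,050.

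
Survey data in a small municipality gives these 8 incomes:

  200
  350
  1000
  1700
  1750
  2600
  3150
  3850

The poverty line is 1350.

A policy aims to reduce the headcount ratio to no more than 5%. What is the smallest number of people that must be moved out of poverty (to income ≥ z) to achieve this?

Currently q = 3 of N = 8 are below the line (H = 0.375).
A headcount ratio of at most 5% allows at most ⌊0.05 × 8⌋ = 0 poor people.
So at least 3 − 0 = 3 must be lifted.

3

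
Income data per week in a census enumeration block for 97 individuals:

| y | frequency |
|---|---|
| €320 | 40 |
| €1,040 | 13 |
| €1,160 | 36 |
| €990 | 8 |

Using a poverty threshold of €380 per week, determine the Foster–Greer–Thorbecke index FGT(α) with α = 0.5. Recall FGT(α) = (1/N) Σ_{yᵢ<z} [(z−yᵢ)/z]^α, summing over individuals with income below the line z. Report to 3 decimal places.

Incomes under z: 40×€320 (q = 40 of N = 97).
Shortfall ratios: (380−320)/380 = 0.1579 (×40).
Raised to α = 0.5: 0.39736 (×40).
Sum = 15.894388; FGT(0.5) = 15.894388 / 97 = 0.164.

0.164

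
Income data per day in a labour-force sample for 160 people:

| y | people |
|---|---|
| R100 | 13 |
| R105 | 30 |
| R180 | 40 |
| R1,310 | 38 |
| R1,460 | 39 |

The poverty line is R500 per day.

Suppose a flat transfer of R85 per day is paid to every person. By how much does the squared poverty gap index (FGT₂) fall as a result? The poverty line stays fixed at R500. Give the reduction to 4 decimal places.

Before: below the line — 13×R100, 30×R105, 40×R180; squared poverty gap index (FGT₂) = 0.271419.
After the R85 transfer: below the line — 13×R185, 30×R190, 40×R265; squared poverty gap index (FGT₂) = 0.159548.
Reduction = 0.271419 − 0.159548 = 0.1119.

0.1119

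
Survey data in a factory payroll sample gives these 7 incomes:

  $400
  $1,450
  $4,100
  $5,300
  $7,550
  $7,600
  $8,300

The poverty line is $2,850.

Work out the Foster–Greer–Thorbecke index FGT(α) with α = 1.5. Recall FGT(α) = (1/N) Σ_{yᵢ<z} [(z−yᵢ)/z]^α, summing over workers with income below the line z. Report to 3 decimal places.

Incomes under z: $400, $1,450 (q = 2 of N = 7).
Normalized shortfalls: (2850−400)/2850 = 0.8596; (2850−1450)/2850 = 0.4912.
Raised to α = 1.5: 0.79704; 0.34429.
Sum = 1.141333; FGT(1.5) = 1.141333 / 7 = 0.163.

0.163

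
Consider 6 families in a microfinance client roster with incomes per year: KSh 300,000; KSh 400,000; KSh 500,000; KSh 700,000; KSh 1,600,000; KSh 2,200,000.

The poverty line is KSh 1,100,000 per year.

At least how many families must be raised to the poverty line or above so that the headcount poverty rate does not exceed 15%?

4

4 of the 6 families are poor, so H = 4/6 = 0.667.
A headcount ratio of at most 15% allows at most ⌊0.15 × 6⌋ = 0 poor families.
So at least 4 − 0 = 4 must be lifted.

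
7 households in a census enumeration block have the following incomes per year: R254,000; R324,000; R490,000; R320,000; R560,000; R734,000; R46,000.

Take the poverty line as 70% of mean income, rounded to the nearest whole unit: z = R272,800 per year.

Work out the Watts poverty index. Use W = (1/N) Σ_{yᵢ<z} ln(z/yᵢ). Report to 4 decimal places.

Below z: R46,000, R254,000 (q = 2 of N = 7).
Log shortfalls: ln(272800/46000) = 1.7801; ln(272800/254000) = 0.0714.
W = 1.851502 / 7 = 0.2645.

0.2645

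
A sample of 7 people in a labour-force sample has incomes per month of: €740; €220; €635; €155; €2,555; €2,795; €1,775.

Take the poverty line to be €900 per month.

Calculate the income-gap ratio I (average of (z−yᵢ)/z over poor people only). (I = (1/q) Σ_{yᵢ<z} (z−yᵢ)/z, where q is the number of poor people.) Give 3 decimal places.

0.514

Below z: €155, €220, €635, €740 (q = 4 of N = 7).
Shortfall ratios (z−y)/z: 0.8278, 0.7556, 0.2944, 0.1778; sum = 2.055556.
I averages over the q = 4 poor units only: 2.055556 / 4 = 0.514.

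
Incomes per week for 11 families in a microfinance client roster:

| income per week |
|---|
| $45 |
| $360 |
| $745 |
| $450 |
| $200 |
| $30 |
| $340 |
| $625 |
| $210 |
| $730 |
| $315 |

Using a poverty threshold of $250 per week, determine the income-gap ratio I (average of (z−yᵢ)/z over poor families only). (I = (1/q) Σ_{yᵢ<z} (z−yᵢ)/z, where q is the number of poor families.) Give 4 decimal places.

0.5150

Below z: $30, $45, $200, $210 (q = 4 of N = 11).
Shortfall ratios (z−y)/z: 0.8800, 0.8200, 0.2000, 0.1600; sum = 2.060000.
I averages over the q = 4 poor units only: 2.060000 / 4 = 0.5150.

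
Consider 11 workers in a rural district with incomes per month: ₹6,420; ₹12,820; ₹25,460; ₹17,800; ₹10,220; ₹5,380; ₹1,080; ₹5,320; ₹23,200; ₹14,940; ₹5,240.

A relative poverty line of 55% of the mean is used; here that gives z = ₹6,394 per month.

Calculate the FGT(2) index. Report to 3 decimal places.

Below z: ₹1,080, ₹5,240, ₹5,320, ₹5,380 (q = 4 of N = 11).
Normalized shortfalls: (6394−1080)/6394 = 0.8311; (6394−5240)/6394 = 0.1805; (6394−5320)/6394 = 0.1680; (6394−5380)/6394 = 0.1586.
Squared: 0.6907; 0.0326; 0.0282; 0.0251.
Sum = 0.776650; P₂ = 0.776650 / 11 = 0.071.

0.071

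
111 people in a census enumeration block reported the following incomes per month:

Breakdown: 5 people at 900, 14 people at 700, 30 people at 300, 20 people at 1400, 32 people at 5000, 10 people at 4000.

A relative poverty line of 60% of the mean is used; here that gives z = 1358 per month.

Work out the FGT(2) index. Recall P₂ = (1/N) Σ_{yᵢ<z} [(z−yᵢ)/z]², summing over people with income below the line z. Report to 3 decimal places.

Poor units: 30×300, 14×700, 5×900 (q = 49 of N = 111).
Gap ratios (z−y)/z: (1358−300)/1358 = 0.7791 (×30); (1358−700)/1358 = 0.4845 (×14); (1358−900)/1358 = 0.3373 (×5).
Squared: 0.6070 (×30); 0.2348 (×14); 0.1137 (×5).
Sum = 22.064868; P₂ = 22.064868 / 111 = 0.199.

0.199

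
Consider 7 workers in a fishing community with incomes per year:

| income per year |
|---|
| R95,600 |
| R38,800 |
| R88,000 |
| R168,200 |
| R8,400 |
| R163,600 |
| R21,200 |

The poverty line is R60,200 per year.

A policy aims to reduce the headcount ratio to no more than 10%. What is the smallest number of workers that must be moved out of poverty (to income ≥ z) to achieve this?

Currently q = 3 of N = 7 are below the line (H = 0.429).
A headcount ratio of at most 10% allows at most ⌊0.10 × 7⌋ = 0 poor workers.
So at least 3 − 0 = 3 must be lifted.

3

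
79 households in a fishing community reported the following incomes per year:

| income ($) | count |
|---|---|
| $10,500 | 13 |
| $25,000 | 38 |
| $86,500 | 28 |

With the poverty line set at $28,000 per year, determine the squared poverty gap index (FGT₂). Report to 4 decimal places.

Below the line: 13×$10,500, 38×$25,000 (q = 51 of N = 79).
Gap ratios (z−y)/z: (28000−10500)/28000 = 0.6250 (×13); (28000−25000)/28000 = 0.1071 (×38).
Squared: 0.3906 (×13); 0.0115 (×38).
Sum = 5.514349; P₂ = 5.514349 / 79 = 0.0698.

0.0698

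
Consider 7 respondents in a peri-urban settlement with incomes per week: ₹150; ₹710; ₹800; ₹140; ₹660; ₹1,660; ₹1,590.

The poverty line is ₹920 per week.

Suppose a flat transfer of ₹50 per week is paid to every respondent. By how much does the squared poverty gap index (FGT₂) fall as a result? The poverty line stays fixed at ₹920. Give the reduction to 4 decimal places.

Before: below the line — ₹140, ₹150, ₹660, ₹710, ₹800; squared poverty gap index (FGT₂) = 0.224041.
After the ₹50 transfer: below the line — ₹190, ₹200, ₹710, ₹760, ₹850; squared poverty gap index (FGT₂) = 0.190032.
Reduction = 0.224041 − 0.190032 = 0.0340.

0.0340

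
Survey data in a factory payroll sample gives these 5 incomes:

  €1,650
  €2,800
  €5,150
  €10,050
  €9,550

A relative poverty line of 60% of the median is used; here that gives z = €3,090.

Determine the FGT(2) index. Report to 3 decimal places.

0.045

Incomes under z: €1,650, €2,800 (q = 2 of N = 5).
Gap ratios (z−y)/z: (3090−1650)/3090 = 0.4660; (3090−2800)/3090 = 0.0939.
Squared: 0.2172; 0.0088.
Sum = 0.225982; P₂ = 0.225982 / 5 = 0.045.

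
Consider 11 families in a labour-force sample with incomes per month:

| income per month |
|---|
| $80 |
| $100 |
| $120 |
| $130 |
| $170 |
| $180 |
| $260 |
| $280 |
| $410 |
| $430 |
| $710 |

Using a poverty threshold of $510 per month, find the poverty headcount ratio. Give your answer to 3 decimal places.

0.909

10 of the 11 families have income below $510.
H = 10/11 = 0.909.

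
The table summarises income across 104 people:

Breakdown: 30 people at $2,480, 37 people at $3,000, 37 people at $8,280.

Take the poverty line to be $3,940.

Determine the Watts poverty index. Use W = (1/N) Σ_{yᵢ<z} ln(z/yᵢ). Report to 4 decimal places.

Incomes under z: 30×$2,480, 37×$3,000 (q = 67 of N = 104).
Log shortfalls: ln(3940/2480) = 0.4629 (×30); ln(3940/3000) = 0.2726 (×37).
W = 23.972697 / 104 = 0.2305.

0.2305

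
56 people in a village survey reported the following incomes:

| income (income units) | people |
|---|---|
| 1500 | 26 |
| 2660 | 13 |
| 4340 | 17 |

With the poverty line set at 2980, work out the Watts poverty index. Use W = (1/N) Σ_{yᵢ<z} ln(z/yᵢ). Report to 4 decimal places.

0.3451

Poor units: 26×1500, 13×2660 (q = 39 of N = 56).
Log shortfalls: ln(2980/1500) = 0.6865 (×26); ln(2980/2660) = 0.1136 (×13).
W = 19.324676 / 56 = 0.3451.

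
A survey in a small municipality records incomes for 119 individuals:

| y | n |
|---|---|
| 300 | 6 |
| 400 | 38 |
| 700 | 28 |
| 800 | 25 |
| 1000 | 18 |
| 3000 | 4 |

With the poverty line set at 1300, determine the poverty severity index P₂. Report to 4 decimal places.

0.2721

Below the line: 6×300, 38×400, 28×700, 25×800, 18×1000 (q = 115 of N = 119).
Relative gaps: (1300−300)/1300 = 0.7692 (×6); (1300−400)/1300 = 0.6923 (×38); (1300−700)/1300 = 0.4615 (×28); (1300−800)/1300 = 0.3846 (×25); (1300−1000)/1300 = 0.2308 (×18).
Squared: 0.5917 (×6); 0.4793 (×38); 0.2130 (×28); 0.1479 (×25); 0.0533 (×18).
Sum = 32.384615; P₂ = 32.384615 / 119 = 0.2721.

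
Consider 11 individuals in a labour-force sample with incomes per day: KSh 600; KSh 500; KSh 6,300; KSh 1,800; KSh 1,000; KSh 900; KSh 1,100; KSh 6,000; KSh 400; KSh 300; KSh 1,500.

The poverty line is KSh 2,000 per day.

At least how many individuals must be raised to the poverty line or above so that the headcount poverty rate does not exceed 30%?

6

9 of the 11 individuals are poor, so H = 9/11 = 0.818.
A headcount ratio of at most 30% allows at most ⌊0.30 × 11⌋ = 3 poor individuals.
So at least 9 − 3 = 6 must be lifted.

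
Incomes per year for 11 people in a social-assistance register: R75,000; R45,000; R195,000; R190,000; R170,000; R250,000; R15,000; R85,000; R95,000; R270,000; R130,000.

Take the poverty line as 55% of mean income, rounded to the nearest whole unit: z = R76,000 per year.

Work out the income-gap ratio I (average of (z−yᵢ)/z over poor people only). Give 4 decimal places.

0.4079

Below z: R15,000, R45,000, R75,000 (q = 3 of N = 11).
Shortfall ratios (z−y)/z: 0.8026, 0.4079, 0.0132; sum = 1.223684.
I averages over the q = 3 poor units only: 1.223684 / 3 = 0.4079.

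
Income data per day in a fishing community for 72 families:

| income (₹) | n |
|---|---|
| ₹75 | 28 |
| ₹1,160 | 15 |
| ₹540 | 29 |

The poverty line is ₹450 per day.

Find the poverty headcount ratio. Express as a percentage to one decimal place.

28 of the 72 families have income below ₹450.
H = 28/72 = 38.9%.

38.9%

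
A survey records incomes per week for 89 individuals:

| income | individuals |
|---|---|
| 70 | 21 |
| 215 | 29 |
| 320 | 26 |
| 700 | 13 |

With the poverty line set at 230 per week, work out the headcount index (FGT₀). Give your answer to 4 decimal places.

50 of the 89 individuals have income below 230.
H = 50/89 = 0.5618.

0.5618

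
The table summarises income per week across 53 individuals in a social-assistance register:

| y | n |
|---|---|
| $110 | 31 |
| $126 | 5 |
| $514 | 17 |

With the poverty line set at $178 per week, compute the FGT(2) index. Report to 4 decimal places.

0.0934

Poor units: 31×$110, 5×$126 (q = 36 of N = 53).
Normalized shortfalls: (178−110)/178 = 0.3820 (×31); (178−126)/178 = 0.2921 (×5).
Squared: 0.1459 (×31); 0.0853 (×5).
Sum = 4.950890; P₂ = 4.950890 / 53 = 0.0934.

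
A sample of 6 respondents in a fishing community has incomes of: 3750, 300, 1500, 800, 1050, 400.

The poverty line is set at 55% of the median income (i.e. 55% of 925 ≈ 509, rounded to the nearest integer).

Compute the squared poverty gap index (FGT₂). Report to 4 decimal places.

Below z: 300, 400 (q = 2 of N = 6).
Normalized shortfalls: (509−300)/509 = 0.4106; (509−400)/509 = 0.2141.
Squared: 0.1686; 0.0459.
Sum = 0.214458; P₂ = 0.214458 / 6 = 0.0357.

0.0357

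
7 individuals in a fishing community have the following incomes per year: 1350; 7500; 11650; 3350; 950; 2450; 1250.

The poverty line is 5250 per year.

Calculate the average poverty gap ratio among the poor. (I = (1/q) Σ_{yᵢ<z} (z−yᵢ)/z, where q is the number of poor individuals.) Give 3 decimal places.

Incomes under z: 950, 1250, 1350, 2450, 3350 (q = 5 of N = 7).
Relative gaps: 0.8190, 0.7619, 0.7429, 0.5333, 0.3619; sum = 3.219048.
The income-gap ratio divides by q (the poor only): 3.219048 / 5 = 0.644.

0.644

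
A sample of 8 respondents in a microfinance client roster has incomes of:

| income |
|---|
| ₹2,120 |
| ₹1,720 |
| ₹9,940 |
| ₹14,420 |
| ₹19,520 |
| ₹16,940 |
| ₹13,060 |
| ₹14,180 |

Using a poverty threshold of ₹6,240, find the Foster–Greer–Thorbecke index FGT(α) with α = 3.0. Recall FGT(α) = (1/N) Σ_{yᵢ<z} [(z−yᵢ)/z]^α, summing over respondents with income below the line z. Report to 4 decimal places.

Incomes under z: ₹1,720, ₹2,120 (q = 2 of N = 8).
Relative gaps: (6240−1720)/6240 = 0.7244; (6240−2120)/6240 = 0.6603.
Raised to α = 3.0: 0.38007; 0.28783.
Sum = 0.667899; FGT(3.0) = 0.667899 / 8 = 0.0835.

0.0835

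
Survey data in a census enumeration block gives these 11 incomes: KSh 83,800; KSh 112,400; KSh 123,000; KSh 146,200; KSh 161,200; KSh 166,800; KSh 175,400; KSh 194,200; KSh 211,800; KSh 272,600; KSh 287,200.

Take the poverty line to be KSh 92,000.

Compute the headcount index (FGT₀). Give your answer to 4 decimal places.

0.0909

1 of the 11 respondents have income below KSh 92,000.
H = 1/11 = 0.0909.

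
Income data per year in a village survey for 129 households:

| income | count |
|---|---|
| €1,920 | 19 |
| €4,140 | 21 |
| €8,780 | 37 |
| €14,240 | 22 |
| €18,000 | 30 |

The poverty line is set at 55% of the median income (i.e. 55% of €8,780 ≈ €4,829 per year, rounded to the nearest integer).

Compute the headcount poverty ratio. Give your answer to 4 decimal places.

40 of the 129 households have income below €4,829.
H = 40/129 = 0.3101.

0.3101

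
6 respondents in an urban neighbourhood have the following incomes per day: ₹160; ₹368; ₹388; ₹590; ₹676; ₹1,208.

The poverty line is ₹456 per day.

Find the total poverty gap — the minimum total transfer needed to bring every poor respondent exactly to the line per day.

₹452

Incomes under z: ₹160, ₹368, ₹388 (q = 3 of N = 6).
Individual gaps: 456−160 = 296; 456−368 = 88; 456−388 = 68.
Aggregate gap = ₹452.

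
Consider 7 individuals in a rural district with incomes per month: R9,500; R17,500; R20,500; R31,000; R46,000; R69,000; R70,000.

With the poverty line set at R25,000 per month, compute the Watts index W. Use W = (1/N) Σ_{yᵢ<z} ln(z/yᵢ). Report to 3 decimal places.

0.218

Incomes under z: R9,500, R17,500, R20,500 (q = 3 of N = 7).
Log gaps: ln(25000/9500) = 0.9676; ln(25000/17500) = 0.3567; ln(25000/20500) = 0.1985.
W = 1.522710 / 7 = 0.218.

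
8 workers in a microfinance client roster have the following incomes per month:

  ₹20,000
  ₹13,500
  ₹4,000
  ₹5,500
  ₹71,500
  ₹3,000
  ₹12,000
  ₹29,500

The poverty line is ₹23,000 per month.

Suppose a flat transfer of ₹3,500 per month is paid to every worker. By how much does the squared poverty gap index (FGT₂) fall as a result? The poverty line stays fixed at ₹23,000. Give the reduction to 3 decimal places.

0.115

Before: below the line — ₹3,000, ₹4,000, ₹5,500, ₹12,000, ₹13,500, ₹20,000; squared poverty gap index (FGT₂) = 0.30423.
After the ₹3,500 transfer: below the line — ₹6,500, ₹7,500, ₹9,000, ₹15,500, ₹17,000; squared poverty gap index (FGT₂) = 0.18921.
Reduction = 0.30423 − 0.18921 = 0.115.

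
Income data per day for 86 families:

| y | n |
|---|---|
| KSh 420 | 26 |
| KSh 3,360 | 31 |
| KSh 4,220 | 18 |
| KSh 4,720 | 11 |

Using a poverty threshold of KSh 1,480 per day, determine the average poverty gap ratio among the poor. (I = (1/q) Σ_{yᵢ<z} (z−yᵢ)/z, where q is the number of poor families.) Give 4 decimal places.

0.7162

Below z: 26×KSh 420 (q = 26 of N = 86).
Shortfall ratios (z−y)/z: 0.7162 (×26); sum = 18.621622.
The income-gap ratio divides by q (the poor only): 18.621622 / 26 = 0.7162.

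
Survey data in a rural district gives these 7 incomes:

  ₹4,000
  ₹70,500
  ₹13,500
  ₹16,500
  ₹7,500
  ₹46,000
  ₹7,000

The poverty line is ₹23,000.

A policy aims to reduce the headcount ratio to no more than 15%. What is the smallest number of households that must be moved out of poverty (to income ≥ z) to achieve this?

4

5 of the 7 households are poor, so H = 5/7 = 0.714.
A headcount ratio of at most 15% allows at most ⌊0.15 × 7⌋ = 1 poor households.
So at least 5 − 1 = 4 must be lifted.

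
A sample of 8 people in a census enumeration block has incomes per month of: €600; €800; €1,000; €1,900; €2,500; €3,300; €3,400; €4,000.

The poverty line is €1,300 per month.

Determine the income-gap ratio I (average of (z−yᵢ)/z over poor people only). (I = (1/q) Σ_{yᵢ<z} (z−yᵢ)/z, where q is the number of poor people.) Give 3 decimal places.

0.385

Below z: €600, €800, €1,000 (q = 3 of N = 8).
Shortfall ratios (z−y)/z: 0.5385, 0.3846, 0.2308; sum = 1.153846.
The income-gap ratio divides by q (the poor only): 1.153846 / 3 = 0.385.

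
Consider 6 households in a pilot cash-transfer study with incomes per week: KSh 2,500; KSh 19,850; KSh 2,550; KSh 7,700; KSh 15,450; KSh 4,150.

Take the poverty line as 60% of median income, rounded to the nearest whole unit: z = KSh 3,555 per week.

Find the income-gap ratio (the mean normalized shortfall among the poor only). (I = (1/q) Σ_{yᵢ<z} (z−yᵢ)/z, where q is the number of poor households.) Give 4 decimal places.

Incomes under z: KSh 2,500, KSh 2,550 (q = 2 of N = 6).
Relative gaps: 0.2968, 0.2827; sum = 0.579466.
The income-gap ratio divides by q (the poor only): 0.579466 / 2 = 0.2897.

0.2897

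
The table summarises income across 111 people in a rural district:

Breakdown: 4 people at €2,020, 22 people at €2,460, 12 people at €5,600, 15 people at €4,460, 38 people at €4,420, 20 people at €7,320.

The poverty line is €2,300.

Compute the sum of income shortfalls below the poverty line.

Below the line: 4×€2,020 (q = 4 of N = 111).
Individual gaps: 4×(2300−2020) = 1120.
Aggregate gap = €1,120.

€1,120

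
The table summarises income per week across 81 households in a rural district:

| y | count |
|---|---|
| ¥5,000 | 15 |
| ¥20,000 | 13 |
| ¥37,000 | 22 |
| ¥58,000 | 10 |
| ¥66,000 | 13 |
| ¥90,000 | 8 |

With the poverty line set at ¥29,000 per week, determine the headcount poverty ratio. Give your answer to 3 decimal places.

0.346

28 of the 81 households have income below ¥29,000.
H = 28/81 = 0.346.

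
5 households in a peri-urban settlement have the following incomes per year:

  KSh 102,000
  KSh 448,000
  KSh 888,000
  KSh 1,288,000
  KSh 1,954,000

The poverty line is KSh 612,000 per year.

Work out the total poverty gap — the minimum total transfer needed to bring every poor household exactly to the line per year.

Incomes under z: KSh 102,000, KSh 448,000 (q = 2 of N = 5).
Individual gaps: 612000−102000 = 510000; 612000−448000 = 164000.
Aggregate gap = KSh 674,000.

KSh 674,000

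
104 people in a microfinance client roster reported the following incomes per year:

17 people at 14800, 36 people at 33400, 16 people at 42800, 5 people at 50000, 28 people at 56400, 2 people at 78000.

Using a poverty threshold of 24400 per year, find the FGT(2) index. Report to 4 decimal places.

0.0253

Below the line: 17×14800 (q = 17 of N = 104).
Gap ratios (z−y)/z: (24400−14800)/24400 = 0.3934 (×17).
Squared: 0.1548 (×17).
Sum = 2.631551; P₂ = 2.631551 / 104 = 0.0253.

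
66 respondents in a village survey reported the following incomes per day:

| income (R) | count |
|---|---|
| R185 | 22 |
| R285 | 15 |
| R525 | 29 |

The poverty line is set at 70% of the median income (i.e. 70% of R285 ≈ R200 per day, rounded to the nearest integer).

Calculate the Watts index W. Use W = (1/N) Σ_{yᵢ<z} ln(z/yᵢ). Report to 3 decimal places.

Below the line: 22×R185 (q = 22 of N = 66).
ln(z/y) terms: ln(200/185) = 0.0780 (×22).
W = 1.715154 / 66 = 0.026.

0.026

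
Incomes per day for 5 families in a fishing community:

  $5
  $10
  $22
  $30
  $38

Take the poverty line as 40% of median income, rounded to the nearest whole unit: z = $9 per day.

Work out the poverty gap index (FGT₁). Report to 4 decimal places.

0.0889

Below the line: $5 (q = 1 of N = 5).
Normalized shortfalls: (9−5)/9 = 0.4444.
Sum of shortfalls = 0.444444; P₁ averages over all N: 0.444444 / 5 = 0.0889.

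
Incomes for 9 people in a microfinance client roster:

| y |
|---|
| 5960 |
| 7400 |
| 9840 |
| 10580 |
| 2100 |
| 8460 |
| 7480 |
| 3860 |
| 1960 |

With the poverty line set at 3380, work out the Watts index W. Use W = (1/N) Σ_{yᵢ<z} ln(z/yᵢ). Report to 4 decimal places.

0.1134

Poor units: 1960, 2100 (q = 2 of N = 9).
Log gaps: ln(3380/1960) = 0.5449; ln(3380/2100) = 0.4759.
W = 1.020870 / 9 = 0.1134.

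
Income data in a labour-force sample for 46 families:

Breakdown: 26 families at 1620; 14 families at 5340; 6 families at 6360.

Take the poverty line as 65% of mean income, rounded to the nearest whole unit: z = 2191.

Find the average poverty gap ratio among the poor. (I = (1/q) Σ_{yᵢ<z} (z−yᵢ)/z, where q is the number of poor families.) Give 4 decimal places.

Incomes under z: 26×1620 (q = 26 of N = 46).
Relative gaps: 0.2606 (×26); sum = 6.775901.
I averages over the q = 26 poor units only: 6.775901 / 26 = 0.2606.

0.2606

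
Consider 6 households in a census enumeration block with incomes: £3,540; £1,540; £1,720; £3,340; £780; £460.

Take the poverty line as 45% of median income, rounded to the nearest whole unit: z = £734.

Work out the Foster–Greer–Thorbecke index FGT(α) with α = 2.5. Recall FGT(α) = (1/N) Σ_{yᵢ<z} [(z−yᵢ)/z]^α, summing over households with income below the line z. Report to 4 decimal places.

Below z: £460 (q = 1 of N = 6).
Shortfall ratios: (734−460)/734 = 0.3733.
Raised to α = 2.5: 0.08514.
Sum = 0.085141; FGT(2.5) = 0.085141 / 6 = 0.0142.

0.0142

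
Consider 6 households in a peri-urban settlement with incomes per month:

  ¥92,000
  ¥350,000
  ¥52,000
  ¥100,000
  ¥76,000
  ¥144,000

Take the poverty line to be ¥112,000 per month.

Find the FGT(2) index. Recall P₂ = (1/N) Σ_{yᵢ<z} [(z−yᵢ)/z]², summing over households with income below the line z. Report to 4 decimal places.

Incomes under z: ¥52,000, ¥76,000, ¥92,000, ¥100,000 (q = 4 of N = 6).
Shortfall ratios: (112000−52000)/112000 = 0.5357; (112000−76000)/112000 = 0.3214; (112000−92000)/112000 = 0.1786; (112000−100000)/112000 = 0.1071.
Squared: 0.2870; 0.1033; 0.0319; 0.0115.
Sum = 0.433673; P₂ = 0.433673 / 6 = 0.0723.

0.0723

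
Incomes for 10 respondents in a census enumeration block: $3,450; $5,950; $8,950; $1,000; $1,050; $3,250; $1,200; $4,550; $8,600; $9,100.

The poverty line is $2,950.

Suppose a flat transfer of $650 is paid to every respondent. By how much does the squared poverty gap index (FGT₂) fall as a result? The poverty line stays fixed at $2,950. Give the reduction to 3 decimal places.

Before: below the line — $1,000, $1,050, $1,200; squared poverty gap index (FGT₂) = 0.12037.
After the $650 transfer: below the line — $1,650, $1,700, $1,850; squared poverty gap index (FGT₂) = 0.05128.
Reduction = 0.12037 − 0.05128 = 0.069.

0.069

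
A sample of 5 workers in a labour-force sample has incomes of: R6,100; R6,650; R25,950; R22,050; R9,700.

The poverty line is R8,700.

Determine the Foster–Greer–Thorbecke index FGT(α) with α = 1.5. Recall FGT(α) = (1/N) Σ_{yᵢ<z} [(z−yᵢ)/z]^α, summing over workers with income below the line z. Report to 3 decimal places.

Below the line: R6,100, R6,650 (q = 2 of N = 5).
Relative gaps: (8700−6100)/8700 = 0.2989; (8700−6650)/8700 = 0.2356.
Raised to α = 1.5: 0.16337; 0.11438.
Sum = 0.277754; FGT(1.5) = 0.277754 / 5 = 0.056.

0.056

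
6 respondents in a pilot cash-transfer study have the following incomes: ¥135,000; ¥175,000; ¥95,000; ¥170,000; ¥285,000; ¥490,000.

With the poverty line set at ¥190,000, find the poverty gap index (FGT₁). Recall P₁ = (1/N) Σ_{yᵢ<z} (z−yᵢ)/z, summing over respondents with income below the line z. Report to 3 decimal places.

Incomes under z: ¥95,000, ¥135,000, ¥170,000, ¥175,000 (q = 4 of N = 6).
Relative gaps: (190000−95000)/190000 = 0.5000; (190000−135000)/190000 = 0.2895; (190000−170000)/190000 = 0.1053; (190000−175000)/190000 = 0.0789.
Σ = 0.973684. Dividing by the full population N = 6 gives P₁ = 0.162.

0.162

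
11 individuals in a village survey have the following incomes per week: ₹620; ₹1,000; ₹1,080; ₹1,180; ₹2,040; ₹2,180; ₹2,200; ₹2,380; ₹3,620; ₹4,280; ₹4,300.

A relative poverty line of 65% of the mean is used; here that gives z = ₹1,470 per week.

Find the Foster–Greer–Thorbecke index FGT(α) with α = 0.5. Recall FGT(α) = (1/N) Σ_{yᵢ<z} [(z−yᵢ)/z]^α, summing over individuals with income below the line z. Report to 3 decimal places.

0.208

Below z: ₹620, ₹1,000, ₹1,080, ₹1,180 (q = 4 of N = 11).
Shortfall ratios: (1470−620)/1470 = 0.5782; (1470−1000)/1470 = 0.3197; (1470−1080)/1470 = 0.2653; (1470−1180)/1470 = 0.1973.
Raised to α = 0.5: 0.76042; 0.56544; 0.51508; 0.44416.
Sum = 2.285100; FGT(0.5) = 2.285100 / 11 = 0.208.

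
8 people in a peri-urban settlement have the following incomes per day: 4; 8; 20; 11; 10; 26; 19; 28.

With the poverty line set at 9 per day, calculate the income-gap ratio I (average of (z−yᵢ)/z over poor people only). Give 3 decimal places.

Below the line: 4, 8 (q = 2 of N = 8).
Shortfall ratios (z−y)/z: 0.5556, 0.1111; sum = 0.666667.
I averages over the q = 2 poor units only: 0.666667 / 2 = 0.333.

0.333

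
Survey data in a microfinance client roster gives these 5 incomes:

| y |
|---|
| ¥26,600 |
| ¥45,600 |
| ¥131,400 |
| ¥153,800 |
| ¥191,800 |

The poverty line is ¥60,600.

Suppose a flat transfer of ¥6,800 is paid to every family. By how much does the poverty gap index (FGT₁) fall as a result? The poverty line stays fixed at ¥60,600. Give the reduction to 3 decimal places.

Before: below the line — ¥26,600, ¥45,600; poverty gap index (FGT₁) = 0.16172.
After the ¥6,800 transfer: below the line — ¥33,400, ¥52,400; poverty gap index (FGT₁) = 0.11683.
Reduction = 0.16172 − 0.11683 = 0.045.

0.045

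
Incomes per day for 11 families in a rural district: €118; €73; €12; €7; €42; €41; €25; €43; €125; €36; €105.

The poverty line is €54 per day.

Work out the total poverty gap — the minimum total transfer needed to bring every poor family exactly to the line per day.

€172

Below the line: €7, €12, €25, €36, €41, €42, €43 (q = 7 of N = 11).
Individual gaps: 54−7 = 47; 54−12 = 42; 54−25 = 29; 54−36 = 18; 54−41 = 13; 54−42 = 12; 54−43 = 11.
Aggregate gap = €172.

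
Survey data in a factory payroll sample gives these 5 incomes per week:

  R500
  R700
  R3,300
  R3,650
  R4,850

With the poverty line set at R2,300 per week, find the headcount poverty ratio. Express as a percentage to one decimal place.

2 of the 5 households have income below R2,300.
H = 2/5 = 40.0%.

40.0%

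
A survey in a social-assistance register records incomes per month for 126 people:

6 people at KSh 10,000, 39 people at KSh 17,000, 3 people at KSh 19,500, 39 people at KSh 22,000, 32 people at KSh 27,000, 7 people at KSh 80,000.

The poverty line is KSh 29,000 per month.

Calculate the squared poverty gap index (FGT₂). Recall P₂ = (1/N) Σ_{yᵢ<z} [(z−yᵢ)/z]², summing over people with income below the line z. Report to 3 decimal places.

Below z: 6×KSh 10,000, 39×KSh 17,000, 3×KSh 19,500, 39×KSh 22,000, 32×KSh 27,000 (q = 119 of N = 126).
Normalized shortfalls: (29000−10000)/29000 = 0.6552 (×6); (29000−17000)/29000 = 0.4138 (×39); (29000−19500)/29000 = 0.3276 (×3); (29000−22000)/29000 = 0.2414 (×39); (29000−27000)/29000 = 0.0690 (×32).
Squared: 0.4293 (×6); 0.1712 (×39); 0.1073 (×3); 0.0583 (×39); 0.0048 (×32).
Sum = 11.999703; P₂ = 11.999703 / 126 = 0.095.

0.095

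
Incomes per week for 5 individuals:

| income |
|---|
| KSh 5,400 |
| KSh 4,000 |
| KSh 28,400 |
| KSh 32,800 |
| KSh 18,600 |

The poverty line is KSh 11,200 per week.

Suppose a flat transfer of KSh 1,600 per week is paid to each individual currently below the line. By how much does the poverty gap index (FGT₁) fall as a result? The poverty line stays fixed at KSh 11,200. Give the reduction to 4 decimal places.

Before: below the line — KSh 4,000, KSh 5,400; poverty gap index (FGT₁) = 0.232143.
After the KSh 1,600 transfer: below the line — KSh 5,600, KSh 7,000; poverty gap index (FGT₁) = 0.175000.
Reduction = 0.232143 − 0.175000 = 0.0571.

0.0571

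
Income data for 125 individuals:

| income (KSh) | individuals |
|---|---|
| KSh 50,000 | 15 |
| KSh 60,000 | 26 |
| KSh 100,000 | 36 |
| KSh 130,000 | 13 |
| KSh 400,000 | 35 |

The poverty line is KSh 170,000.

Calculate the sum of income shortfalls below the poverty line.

Incomes under z: 15×KSh 50,000, 26×KSh 60,000, 36×KSh 100,000, 13×KSh 130,000 (q = 90 of N = 125).
Individual gaps: 15×(170000−50000) = 1800000; 26×(170000−60000) = 2860000; 36×(170000−100000) = 2520000; 13×(170000−130000) = 520000.
Aggregate gap = KSh 7,700,000.

KSh 7,700,000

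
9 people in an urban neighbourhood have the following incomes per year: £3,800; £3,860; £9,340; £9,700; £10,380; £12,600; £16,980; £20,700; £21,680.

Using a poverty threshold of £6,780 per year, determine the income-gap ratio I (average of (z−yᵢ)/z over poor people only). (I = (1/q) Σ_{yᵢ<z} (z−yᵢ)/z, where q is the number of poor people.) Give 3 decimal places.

0.435

Below the line: £3,800, £3,860 (q = 2 of N = 9).
Relative gaps: 0.4395, 0.4307; sum = 0.870206.
The income-gap ratio divides by q (the poor only): 0.870206 / 2 = 0.435.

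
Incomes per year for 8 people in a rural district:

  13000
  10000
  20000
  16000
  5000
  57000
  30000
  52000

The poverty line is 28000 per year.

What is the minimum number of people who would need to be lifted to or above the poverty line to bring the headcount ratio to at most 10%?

Currently q = 5 of N = 8 are below the line (H = 0.625).
A headcount ratio of at most 10% allows at most ⌊0.10 × 8⌋ = 0 poor people.
So at least 5 − 0 = 5 must be lifted.

5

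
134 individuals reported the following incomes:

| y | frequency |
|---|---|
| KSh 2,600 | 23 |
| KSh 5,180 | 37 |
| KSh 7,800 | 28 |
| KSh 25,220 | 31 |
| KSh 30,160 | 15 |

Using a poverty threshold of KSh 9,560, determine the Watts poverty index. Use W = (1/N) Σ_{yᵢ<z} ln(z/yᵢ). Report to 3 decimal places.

Poor units: 23×KSh 2,600, 37×KSh 5,180, 28×KSh 7,800 (q = 88 of N = 134).
ln(z/y) terms: ln(9560/2600) = 1.3021 (×23); ln(9560/5180) = 0.6128 (×37); ln(9560/7800) = 0.2035 (×28).
W = 58.317705 / 134 = 0.435.

0.435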